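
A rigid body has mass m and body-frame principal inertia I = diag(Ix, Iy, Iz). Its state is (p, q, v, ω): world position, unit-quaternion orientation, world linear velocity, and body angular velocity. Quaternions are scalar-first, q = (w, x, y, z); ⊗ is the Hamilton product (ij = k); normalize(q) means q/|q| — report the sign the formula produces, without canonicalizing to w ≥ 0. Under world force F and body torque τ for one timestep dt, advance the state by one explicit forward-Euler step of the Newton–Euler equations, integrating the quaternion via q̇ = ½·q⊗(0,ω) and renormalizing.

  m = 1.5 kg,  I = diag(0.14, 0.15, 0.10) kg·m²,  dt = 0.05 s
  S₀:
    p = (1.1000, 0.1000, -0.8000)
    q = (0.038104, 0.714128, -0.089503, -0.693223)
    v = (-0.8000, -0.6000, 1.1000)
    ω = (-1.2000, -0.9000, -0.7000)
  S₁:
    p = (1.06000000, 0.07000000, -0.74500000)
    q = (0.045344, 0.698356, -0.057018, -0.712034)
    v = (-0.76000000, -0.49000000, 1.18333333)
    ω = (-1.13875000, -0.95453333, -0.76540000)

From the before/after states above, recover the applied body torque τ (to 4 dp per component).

τ = (0.1400, -0.1300, -0.1200)

Δω = ω₁−ω₀ = (0.06125000, -0.05453333, -0.06540000)
precession coupling = (-0.0315, 0.0336, 0.0108)
τ = I·(Δω/dt) + ω₀×(Iω₀) = (0.1400, -0.1300, -0.1200)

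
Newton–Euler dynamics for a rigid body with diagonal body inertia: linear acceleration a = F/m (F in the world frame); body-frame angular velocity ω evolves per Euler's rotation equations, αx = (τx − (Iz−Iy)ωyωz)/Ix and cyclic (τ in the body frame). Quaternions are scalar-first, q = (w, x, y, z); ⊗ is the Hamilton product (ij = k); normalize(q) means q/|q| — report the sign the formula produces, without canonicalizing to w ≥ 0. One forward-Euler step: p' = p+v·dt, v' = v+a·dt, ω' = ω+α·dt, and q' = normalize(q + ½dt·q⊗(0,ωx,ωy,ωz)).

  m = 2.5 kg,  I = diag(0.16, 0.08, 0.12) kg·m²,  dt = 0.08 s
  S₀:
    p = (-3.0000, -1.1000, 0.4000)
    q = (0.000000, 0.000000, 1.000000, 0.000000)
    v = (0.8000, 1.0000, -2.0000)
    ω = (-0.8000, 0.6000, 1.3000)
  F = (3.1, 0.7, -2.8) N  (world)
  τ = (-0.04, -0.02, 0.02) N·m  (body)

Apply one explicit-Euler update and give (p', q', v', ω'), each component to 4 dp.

precession coupling ω×(Iω) = (0.0312, -0.0416, 0.0384)
α = I⁻¹(τ − ω×Iω) = (-0.4450, 0.2700, -0.1533)
new body rate ω' = (-0.8356, 0.6216, 1.2877)
2q̇ = q⊗(0,ω) = (-0.6000000, 1.3000000, 0.0000000, 0.8000000)
q + ½dt·q⊗(0,ω), renormalized = (-0.0239, 0.0519, 0.9979, 0.0319)
new position p' = (-2.9360, -1.0200, 0.2400)
new velocity v' = (0.8992, 1.0224, -2.0896)

p' = (-2.9360, -1.0200, 0.2400)
q' = (-0.0239, 0.0519, 0.9979, 0.0319)
v' = (0.8992, 1.0224, -2.0896)
ω' = (-0.8356, 0.6216, 1.2877)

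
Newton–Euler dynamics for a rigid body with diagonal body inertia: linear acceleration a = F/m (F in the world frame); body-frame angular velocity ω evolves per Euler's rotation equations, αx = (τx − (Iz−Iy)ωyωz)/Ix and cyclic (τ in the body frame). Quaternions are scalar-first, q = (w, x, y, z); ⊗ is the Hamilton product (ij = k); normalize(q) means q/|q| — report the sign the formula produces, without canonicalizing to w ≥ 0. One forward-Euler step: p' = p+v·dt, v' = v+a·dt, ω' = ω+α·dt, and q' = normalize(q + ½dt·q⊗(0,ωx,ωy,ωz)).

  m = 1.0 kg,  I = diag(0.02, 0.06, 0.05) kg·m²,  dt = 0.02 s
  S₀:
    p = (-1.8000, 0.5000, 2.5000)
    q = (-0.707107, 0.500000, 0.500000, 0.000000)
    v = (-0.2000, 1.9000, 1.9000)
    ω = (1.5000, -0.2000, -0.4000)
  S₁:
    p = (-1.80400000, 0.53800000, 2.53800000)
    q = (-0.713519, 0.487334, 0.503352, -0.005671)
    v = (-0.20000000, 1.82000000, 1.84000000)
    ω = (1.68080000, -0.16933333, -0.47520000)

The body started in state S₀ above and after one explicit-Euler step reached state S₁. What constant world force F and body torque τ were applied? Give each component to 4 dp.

F = (0.0000, -4.0000, -3.0000)
τ = (0.1800, 0.1100, -0.2000)

Δv = v₁−v₀ = (0.00000000, -0.08000000, -0.06000000)
m·(v₁−v₀)/dt = (0.0000, -4.0000, -3.0000)
rate change Δω = (0.18080000, 0.03066667, -0.07520000)
precession coupling = (-0.0008, 0.0180, -0.0120)
I·α + gyro = (0.1800, 0.1100, -0.2000)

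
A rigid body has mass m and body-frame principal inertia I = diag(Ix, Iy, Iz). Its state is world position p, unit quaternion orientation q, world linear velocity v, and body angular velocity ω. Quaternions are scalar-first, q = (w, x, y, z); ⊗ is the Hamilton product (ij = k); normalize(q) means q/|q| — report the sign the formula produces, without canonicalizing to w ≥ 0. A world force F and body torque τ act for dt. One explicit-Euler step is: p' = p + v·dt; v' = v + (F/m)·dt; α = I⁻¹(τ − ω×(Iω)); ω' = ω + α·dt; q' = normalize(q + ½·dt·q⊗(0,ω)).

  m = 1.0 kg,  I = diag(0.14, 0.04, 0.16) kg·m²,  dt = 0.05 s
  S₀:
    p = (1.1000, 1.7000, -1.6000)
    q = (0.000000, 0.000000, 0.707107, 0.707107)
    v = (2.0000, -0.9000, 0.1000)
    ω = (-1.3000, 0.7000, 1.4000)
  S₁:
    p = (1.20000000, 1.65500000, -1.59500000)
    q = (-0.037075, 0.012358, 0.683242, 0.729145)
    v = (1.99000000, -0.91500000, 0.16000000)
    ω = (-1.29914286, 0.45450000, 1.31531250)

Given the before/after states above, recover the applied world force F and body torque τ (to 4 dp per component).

F = (-0.2000, -0.3000, 1.2000)
τ = (0.1200, -0.1600, -0.1800)

velocity change Δv = (-0.01000000, -0.01500000, 0.06000000)
m·(v₁−v₀)/dt = (-0.2000, -0.3000, 1.2000)
Δω = ω₁−ω₀ = (0.00085714, -0.24550000, -0.08468750)
I·α + gyro = (0.1200, -0.1600, -0.1800)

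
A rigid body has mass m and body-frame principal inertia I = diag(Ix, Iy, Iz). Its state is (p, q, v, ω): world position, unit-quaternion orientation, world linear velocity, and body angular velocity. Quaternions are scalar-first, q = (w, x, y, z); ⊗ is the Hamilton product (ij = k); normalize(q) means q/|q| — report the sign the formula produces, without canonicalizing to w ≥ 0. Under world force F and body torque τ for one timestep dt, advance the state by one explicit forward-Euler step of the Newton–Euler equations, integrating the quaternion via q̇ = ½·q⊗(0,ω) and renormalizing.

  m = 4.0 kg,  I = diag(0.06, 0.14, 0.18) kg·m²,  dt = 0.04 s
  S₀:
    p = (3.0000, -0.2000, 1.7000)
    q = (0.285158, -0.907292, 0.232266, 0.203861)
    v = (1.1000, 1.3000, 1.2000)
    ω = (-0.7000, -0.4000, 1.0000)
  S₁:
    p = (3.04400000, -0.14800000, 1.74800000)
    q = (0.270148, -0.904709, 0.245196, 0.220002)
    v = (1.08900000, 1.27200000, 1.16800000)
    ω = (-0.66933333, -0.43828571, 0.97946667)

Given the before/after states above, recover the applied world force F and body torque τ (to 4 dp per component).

F = (-1.1000, -2.8000, -3.2000)
τ = (0.0300, -0.0500, -0.0700)

rate change Δω = (0.03066667, -0.03828571, -0.02053333)
I·α + gyro = (0.0300, -0.0500, -0.0700)
v₁ − v₀ = (-0.01100000, -0.02800000, -0.03200000)
m·(v₁−v₀)/dt = (-1.1000, -2.8000, -3.2000)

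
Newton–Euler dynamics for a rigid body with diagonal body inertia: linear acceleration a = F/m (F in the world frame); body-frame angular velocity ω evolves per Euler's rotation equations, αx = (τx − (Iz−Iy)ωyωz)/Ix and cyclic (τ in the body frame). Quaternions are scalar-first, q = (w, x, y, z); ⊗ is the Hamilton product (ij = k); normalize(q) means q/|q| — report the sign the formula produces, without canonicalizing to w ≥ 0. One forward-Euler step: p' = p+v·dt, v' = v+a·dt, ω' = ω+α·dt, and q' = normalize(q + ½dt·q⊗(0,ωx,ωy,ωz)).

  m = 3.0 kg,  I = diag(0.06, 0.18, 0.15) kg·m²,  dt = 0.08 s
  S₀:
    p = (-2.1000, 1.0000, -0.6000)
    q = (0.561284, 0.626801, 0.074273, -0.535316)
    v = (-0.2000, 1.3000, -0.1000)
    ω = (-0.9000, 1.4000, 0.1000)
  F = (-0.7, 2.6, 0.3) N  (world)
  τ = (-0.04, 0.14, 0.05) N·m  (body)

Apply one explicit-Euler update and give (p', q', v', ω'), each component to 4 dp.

p' = (-2.1160, 1.1040, -0.6080)
q' = (0.5805, 0.6355, 0.1222, -0.4942)
v' = (-0.2187, 1.3693, -0.0920)
ω' = (-0.9477, 1.4586, 0.2073)

a = (-0.2333, 0.8667, 0.1000)
p' = p + v·dt = (-2.1160, 1.1040, -0.6080)
new velocity v' = (-0.2187, 1.3693, -0.0920)
α = I⁻¹(τ − ω×Iω) = (-0.5967, 0.7328, 1.3413)
ω + α·dt = (-0.9477, 1.4586, 0.2073)
q⊗(0,ω) = (0.5136703, 0.2517141, 1.2049019, 1.0004955)
updated quaternion q' = (0.5805, 0.6355, 0.1222, -0.4942)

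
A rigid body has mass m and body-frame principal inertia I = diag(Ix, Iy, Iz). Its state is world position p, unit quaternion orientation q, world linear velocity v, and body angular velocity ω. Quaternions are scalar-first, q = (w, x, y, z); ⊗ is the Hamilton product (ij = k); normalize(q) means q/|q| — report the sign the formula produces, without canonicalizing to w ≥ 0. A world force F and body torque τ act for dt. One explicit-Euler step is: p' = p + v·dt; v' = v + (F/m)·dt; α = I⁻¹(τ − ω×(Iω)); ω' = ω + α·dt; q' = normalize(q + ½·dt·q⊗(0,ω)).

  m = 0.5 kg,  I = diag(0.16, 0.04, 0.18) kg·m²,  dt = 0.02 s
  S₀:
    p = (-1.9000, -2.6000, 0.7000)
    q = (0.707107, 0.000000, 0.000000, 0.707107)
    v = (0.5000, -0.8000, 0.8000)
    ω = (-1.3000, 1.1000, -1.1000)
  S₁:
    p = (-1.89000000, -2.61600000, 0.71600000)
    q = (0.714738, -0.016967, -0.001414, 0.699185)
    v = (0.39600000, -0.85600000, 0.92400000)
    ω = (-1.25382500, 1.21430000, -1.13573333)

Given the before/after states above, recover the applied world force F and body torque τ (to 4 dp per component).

v₁ − v₀ = (-0.10400000, -0.05600000, 0.12400000)
m·(v₁−v₀)/dt = (-2.6000, -1.4000, 3.1000)
ω₁ − ω₀ = (0.04617500, 0.11430000, -0.03573333)
gyro term ω₀×Iω₀ = (-0.1694, -0.0286, 0.1716)
τ = I·(Δω/dt) + ω₀×(Iω₀) = (0.2000, 0.2000, -0.1500)

F = (-2.6000, -1.4000, 3.1000)
τ = (0.2000, 0.2000, -0.1500)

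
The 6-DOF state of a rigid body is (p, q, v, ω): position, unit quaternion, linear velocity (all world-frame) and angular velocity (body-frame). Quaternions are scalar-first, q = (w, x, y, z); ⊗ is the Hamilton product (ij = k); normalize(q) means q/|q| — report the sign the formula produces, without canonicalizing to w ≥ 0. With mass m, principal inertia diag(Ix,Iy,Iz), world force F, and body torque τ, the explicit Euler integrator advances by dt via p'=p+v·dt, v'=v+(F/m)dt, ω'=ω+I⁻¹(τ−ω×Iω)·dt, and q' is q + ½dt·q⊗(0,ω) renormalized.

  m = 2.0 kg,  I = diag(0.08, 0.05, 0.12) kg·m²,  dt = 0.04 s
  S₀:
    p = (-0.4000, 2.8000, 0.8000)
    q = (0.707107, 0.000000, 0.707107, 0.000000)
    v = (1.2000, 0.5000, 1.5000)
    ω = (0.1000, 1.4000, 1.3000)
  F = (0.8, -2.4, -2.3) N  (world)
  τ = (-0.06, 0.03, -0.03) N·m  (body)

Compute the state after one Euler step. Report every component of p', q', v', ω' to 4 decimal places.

linear accel F/m = (0.4000, -1.2000, -1.1500)
new position p' = (-0.3520, 2.8200, 0.8600)
v + (F/m)dt = (1.2160, 0.4520, 1.4540)
(τ − ω×Iω)/I = (-2.3425, 0.7040, -0.2150)
new body rate ω' = (0.0063, 1.4282, 1.2914)
2q̇ = q⊗(0,ω) = (-0.9899498, 0.9899498, 0.9899498, 0.8485284)
q + ½dt·q⊗(0,ω), renormalized = (0.6868, 0.0198, 0.7264, 0.0170)

p' = (-0.3520, 2.8200, 0.8600)
q' = (0.6868, 0.0198, 0.7264, 0.0170)
v' = (1.2160, 0.4520, 1.4540)
ω' = (0.0063, 1.4282, 1.2914)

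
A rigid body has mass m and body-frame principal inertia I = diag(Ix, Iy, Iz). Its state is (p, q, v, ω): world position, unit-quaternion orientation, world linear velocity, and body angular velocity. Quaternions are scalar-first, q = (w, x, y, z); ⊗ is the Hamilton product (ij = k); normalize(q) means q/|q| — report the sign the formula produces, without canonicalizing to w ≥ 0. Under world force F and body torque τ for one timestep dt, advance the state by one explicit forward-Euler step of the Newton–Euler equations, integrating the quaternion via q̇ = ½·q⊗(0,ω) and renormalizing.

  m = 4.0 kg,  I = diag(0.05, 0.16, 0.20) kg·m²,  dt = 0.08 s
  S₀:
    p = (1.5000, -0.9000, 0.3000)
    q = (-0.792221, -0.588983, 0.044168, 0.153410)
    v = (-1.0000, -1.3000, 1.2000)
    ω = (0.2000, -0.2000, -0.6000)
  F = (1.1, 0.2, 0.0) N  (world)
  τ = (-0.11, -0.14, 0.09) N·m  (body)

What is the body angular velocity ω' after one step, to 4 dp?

α = I⁻¹(τ − ω×Iω) = (-2.2960, -0.9875, 0.4720)
new body rate ω' = (0.0163, -0.2790, -0.5622)

ω' = (0.0163, -0.2790, -0.5622)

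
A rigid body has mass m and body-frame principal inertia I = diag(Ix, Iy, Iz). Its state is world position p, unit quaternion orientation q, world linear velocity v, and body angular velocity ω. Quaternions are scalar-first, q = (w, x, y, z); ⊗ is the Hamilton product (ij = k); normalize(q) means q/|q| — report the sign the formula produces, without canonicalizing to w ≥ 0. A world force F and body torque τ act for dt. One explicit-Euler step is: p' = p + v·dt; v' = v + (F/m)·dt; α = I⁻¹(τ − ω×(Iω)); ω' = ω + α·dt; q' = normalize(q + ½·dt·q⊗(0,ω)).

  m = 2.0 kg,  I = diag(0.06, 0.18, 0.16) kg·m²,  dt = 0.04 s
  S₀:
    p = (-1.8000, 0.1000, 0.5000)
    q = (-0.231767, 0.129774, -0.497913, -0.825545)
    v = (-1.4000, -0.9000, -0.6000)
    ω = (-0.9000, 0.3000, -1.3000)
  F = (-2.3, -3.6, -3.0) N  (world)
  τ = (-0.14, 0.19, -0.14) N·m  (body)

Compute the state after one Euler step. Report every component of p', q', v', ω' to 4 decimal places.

p' = p + v·dt = (-1.8560, 0.0640, 0.4760)
new velocity v' = (-1.4460, -0.9720, -0.6600)
angular accel α = (-2.4633, 1.7056, -0.6725)
ω' = ω + α·dt = (-0.9985, 0.3682, -1.3269)
q⊗(0,ω) = (-0.8070380, 1.1035407, 0.8421666, -0.1078924)
updated quaternion q' = (-0.2478, 0.1518, -0.4808, -0.8273)

p' = (-1.8560, 0.0640, 0.4760)
q' = (-0.2478, 0.1518, -0.4808, -0.8273)
v' = (-1.4460, -0.9720, -0.6600)
ω' = (-0.9985, 0.3682, -1.3269)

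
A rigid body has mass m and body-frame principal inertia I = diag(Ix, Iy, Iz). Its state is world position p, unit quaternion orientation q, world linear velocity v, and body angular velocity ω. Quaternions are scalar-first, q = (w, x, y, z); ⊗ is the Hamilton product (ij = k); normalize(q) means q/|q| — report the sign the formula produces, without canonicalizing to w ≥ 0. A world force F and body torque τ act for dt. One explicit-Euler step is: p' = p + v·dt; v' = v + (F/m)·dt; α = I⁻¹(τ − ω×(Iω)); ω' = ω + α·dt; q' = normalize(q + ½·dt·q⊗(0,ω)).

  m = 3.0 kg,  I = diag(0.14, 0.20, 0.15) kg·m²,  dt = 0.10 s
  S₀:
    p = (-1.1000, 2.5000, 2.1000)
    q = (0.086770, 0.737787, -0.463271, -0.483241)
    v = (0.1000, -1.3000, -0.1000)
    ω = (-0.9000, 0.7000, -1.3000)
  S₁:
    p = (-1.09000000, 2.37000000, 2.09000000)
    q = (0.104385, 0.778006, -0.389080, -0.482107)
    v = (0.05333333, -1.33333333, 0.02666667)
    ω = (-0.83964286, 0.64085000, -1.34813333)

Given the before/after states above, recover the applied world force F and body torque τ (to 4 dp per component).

F = (-1.4000, -1.0000, 3.8000)
τ = (0.1300, -0.1300, -0.1100)

ω₁ − ω₀ = (0.06035714, -0.05915000, -0.04813333)
gyro term ω₀×Iω₀ = (0.0455, -0.0117, -0.0378)
I·α + gyro = (0.1300, -0.1300, -0.1100)
v₁ − v₀ = (-0.04666667, -0.03333333, 0.12666667)
F = m·Δv/dt = (-1.4000, -1.0000, 3.8000)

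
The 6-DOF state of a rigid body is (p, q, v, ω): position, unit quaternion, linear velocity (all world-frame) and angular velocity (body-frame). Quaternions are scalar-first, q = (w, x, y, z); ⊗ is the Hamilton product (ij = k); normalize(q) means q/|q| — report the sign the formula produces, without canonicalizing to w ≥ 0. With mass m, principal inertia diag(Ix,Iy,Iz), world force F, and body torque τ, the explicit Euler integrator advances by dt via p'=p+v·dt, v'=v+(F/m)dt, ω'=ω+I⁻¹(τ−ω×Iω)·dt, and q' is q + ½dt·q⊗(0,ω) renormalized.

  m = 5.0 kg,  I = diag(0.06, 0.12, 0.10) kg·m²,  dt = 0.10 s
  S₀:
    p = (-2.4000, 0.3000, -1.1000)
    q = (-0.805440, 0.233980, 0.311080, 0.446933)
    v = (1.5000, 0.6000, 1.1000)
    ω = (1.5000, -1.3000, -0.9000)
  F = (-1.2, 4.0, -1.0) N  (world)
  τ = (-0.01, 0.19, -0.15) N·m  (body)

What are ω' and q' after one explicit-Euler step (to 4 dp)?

ω' = (1.5223, -1.1867, -0.9330)
q' = (-0.7781, 0.1875, 0.4051, 0.4420)

α = I⁻¹(τ − ω×Iω) = (0.2233, 1.1333, -0.3300)
ω' = ω + α·dt = (1.5223, -1.1867, -0.9330)
Hamilton product q⊗(0,ω) = (0.4556737, -0.9071191, 1.9280535, -0.0458980)
updated quaternion q' = (-0.7781, 0.1875, 0.4051, 0.4420)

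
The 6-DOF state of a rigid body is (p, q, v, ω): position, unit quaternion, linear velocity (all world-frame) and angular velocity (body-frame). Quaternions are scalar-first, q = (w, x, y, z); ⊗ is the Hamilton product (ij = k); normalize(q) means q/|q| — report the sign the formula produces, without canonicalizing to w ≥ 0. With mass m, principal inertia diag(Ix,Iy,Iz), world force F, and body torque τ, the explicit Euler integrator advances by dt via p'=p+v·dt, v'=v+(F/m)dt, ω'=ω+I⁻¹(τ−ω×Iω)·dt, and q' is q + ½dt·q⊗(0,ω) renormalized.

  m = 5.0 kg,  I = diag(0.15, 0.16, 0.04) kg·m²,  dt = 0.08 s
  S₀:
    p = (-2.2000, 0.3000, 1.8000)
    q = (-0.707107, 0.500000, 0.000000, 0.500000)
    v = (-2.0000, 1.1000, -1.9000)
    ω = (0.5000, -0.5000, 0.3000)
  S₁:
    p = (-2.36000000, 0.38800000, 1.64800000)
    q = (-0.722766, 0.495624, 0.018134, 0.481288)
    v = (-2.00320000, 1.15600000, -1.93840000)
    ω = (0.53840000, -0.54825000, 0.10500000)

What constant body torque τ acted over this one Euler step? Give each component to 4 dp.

τ = (0.0900, -0.0800, -0.1000)

ω₁ − ω₀ = (0.03840000, -0.04825000, -0.19500000)
applied torque τ = (0.0900, -0.0800, -0.1000)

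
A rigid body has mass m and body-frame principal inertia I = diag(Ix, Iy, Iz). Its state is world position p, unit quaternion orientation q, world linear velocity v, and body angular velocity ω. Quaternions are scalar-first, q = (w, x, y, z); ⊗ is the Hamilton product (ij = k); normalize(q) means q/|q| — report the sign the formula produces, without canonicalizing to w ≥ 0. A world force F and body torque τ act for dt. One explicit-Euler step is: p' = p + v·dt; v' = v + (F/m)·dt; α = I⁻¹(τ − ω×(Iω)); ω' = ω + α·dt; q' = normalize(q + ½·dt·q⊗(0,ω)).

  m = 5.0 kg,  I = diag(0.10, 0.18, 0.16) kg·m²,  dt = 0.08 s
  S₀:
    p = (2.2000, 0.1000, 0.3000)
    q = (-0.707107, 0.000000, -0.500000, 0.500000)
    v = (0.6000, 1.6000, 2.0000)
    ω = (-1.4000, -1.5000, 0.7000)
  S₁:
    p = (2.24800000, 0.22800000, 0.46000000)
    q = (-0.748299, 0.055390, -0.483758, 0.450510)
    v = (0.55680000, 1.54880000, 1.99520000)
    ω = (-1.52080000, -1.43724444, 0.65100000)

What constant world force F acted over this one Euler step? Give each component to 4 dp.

velocity change Δv = (-0.04320000, -0.05120000, -0.00480000)
applied force F = (-2.7000, -3.2000, -0.3000)

F = (-2.7000, -3.2000, -0.3000)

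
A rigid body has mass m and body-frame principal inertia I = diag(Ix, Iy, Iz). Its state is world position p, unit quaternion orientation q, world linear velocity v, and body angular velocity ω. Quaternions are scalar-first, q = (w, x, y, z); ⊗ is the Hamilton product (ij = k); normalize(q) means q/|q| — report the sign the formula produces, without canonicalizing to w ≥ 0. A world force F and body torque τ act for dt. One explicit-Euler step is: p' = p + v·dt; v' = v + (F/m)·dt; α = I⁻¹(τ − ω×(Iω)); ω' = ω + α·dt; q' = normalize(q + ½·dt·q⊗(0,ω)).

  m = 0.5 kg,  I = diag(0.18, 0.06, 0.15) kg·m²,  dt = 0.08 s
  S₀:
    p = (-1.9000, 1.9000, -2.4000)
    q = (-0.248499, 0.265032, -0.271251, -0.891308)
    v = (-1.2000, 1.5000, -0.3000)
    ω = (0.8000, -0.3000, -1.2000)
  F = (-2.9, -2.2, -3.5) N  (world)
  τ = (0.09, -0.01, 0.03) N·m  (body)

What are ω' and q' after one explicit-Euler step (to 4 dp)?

ω' = (0.8256, -0.2749, -1.1994)
q' = (-0.3025, 0.2590, -0.2836, -0.8724)

precession coupling ω×(Iω) = (0.0324, -0.0288, 0.0288)
α = I⁻¹(τ − ω×Iω) = (0.3200, 0.3133, 0.0080)
ω' = ω + α·dt = (0.8256, -0.2749, -1.1994)
Hamilton product q⊗(0,ω) = (-1.3629705, -0.1406904, -0.3204583, 0.4356900)
q + ½dt·q⊗(0,ω), renormalized = (-0.3025, 0.2590, -0.2836, -0.8724)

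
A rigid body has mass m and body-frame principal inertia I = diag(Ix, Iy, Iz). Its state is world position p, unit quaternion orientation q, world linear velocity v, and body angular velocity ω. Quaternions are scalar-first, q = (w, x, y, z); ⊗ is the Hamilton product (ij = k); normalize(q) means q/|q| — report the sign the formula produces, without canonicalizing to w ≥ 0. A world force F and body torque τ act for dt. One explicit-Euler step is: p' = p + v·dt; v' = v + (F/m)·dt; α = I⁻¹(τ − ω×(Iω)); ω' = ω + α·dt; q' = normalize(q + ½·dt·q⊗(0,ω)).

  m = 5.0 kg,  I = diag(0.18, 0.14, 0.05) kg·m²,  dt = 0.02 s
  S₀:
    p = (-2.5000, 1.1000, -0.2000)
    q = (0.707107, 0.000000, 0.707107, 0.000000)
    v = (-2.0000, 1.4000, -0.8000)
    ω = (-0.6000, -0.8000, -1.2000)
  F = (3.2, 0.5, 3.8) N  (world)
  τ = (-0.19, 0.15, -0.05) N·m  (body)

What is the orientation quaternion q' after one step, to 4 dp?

q⊗(0,ω) = (0.5656856, -1.2727926, -0.5656856, -0.4242642)
q' = normalize(q + ½dt·q⊗(0,ω)) = (0.7127, -0.0127, 0.7014, -0.0042)

q' = (0.7127, -0.0127, 0.7014, -0.0042)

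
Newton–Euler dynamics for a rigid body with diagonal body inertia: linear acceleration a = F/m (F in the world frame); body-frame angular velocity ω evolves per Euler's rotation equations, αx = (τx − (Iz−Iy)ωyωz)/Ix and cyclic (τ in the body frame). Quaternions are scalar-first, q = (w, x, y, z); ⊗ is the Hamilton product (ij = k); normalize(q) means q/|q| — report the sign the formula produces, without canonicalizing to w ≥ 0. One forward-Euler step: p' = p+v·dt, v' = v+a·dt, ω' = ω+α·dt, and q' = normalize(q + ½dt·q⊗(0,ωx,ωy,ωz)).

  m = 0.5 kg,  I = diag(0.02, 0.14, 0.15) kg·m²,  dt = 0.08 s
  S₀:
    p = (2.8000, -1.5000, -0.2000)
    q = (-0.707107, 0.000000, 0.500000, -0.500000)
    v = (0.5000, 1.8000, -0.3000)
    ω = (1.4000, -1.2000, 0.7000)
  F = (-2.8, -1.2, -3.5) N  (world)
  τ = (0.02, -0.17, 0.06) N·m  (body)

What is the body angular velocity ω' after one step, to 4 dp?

precession coupling ω×(Iω) = (-0.0084, -0.1274, -0.2016)
(τ − ω×Iω)/I = (1.4200, -0.3043, 1.7440)
ω + α·dt = (1.5136, -1.2243, 0.8395)

ω' = (1.5136, -1.2243, 0.8395)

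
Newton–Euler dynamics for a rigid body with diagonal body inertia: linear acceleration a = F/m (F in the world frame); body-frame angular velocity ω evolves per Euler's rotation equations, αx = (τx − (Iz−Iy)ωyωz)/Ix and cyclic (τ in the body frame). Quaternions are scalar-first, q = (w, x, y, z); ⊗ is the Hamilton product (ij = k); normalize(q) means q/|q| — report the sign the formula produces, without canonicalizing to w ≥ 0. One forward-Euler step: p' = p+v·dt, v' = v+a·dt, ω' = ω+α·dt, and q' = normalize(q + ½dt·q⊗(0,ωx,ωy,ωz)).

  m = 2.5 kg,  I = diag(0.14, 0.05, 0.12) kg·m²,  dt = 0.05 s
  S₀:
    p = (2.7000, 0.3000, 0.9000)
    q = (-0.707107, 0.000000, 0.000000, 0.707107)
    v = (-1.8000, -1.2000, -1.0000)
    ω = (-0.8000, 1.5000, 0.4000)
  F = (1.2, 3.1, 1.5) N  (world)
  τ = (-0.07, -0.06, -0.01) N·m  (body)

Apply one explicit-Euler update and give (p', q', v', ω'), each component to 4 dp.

p' = (2.6100, 0.2400, 0.8500)
q' = (-0.7135, -0.0124, -0.0406, 0.6994)
v' = (-1.7760, -1.1380, -0.9700)
ω' = (-0.8400, 1.4464, 0.3508)

(τ − ω×Iω)/I = (-0.8000, -1.0720, -0.9833)
new body rate ω' = (-0.8400, 1.4464, 0.3508)
2q̇ = q⊗(0,ω) = (-0.2828428, -0.4949749, -1.6263461, -0.2828428)
updated quaternion q' = (-0.7135, -0.0124, -0.0406, 0.6994)
linear accel F/m = (0.4800, 1.2400, 0.6000)
p + v·dt = (2.6100, 0.2400, 0.8500)
v + (F/m)dt = (-1.7760, -1.1380, -0.9700)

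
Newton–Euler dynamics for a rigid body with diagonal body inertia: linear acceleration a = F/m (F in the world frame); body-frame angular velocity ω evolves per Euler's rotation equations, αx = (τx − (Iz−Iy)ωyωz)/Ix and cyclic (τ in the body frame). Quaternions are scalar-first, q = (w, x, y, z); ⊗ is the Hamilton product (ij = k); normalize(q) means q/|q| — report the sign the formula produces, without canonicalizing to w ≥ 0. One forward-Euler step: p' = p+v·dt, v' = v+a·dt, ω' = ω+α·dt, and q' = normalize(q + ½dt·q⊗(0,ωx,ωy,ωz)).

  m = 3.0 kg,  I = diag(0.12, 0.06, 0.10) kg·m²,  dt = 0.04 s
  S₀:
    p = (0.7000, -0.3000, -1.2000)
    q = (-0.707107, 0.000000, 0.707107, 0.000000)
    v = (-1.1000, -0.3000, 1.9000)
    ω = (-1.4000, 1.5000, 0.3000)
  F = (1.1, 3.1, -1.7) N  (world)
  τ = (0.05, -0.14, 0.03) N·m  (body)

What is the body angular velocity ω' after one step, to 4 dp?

ω×(Iω) gyroscopic = (0.0180, -0.0084, 0.1260)
α = I⁻¹(τ − ω×Iω) = (0.2667, -2.1933, -0.9600)
ω' = ω + α·dt = (-1.3893, 1.4123, 0.2616)

ω' = (-1.3893, 1.4123, 0.2616)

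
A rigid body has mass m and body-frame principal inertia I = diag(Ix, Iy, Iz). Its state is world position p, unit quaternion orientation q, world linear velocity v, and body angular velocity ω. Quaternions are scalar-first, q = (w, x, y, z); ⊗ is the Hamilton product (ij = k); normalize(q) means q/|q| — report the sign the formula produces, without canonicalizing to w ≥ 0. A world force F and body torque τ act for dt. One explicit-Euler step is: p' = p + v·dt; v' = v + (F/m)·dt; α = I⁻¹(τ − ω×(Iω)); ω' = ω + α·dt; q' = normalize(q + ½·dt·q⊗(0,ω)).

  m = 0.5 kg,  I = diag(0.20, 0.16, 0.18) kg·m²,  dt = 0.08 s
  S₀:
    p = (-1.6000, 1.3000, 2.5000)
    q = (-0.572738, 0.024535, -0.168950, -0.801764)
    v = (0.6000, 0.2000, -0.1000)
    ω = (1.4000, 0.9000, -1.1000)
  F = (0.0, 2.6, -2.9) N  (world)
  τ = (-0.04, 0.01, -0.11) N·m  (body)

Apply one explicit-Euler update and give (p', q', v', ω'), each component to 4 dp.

p + v·dt = (-1.5520, 1.3160, 2.4920)
v' = v + a·dt = (0.6000, 0.6160, -0.5640)
α = I⁻¹(τ − ω×Iω) = (-0.1010, 0.2550, -0.3311)
new body rate ω' = (1.3919, 0.9204, -1.1265)
2q̇ = q⊗(0,ω) = (-0.7642344, 0.1055994, -1.6109453, 0.8886233)
q + ½dt·q⊗(0,ω), renormalized = (-0.6014, 0.0287, -0.2326, -0.7638)

p' = (-1.5520, 1.3160, 2.4920)
q' = (-0.6014, 0.0287, -0.2326, -0.7638)
v' = (0.6000, 0.6160, -0.5640)
ω' = (1.3919, 0.9204, -1.1265)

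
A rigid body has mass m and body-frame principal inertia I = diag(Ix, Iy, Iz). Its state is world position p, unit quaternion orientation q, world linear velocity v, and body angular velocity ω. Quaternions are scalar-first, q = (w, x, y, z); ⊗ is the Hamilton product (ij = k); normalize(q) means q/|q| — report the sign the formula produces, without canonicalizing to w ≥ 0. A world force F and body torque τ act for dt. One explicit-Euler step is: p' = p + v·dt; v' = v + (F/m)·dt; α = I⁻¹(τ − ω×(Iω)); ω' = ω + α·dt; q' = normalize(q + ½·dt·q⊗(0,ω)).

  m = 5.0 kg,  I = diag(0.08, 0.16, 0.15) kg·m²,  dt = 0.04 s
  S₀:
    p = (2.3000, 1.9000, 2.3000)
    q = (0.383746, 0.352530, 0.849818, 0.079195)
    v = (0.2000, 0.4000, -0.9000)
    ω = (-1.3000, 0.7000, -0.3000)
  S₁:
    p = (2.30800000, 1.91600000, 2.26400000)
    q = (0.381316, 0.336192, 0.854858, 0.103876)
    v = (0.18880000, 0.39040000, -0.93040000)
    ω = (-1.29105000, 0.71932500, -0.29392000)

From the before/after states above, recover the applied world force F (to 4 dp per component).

F = (-1.4000, -1.2000, -3.8000)

Δv = v₁−v₀ = (-0.01120000, -0.00960000, -0.03040000)
applied force F = (-1.4000, -1.2000, -3.8000)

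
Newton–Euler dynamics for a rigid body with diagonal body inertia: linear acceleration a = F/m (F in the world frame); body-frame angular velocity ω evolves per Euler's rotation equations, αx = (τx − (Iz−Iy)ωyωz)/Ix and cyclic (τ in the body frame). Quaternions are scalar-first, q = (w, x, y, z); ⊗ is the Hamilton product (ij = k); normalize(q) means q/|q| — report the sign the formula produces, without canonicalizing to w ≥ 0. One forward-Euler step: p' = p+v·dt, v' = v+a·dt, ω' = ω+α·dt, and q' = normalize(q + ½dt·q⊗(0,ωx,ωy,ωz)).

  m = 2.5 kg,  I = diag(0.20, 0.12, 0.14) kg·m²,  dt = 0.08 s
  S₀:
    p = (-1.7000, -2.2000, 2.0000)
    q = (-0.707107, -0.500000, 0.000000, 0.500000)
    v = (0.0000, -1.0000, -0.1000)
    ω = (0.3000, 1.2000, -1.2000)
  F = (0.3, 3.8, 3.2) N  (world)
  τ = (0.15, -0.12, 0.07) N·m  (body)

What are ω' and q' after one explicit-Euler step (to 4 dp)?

ω' = (0.3715, 1.1344, -1.1435)
q' = (-0.6755, -0.5312, -0.0518, 0.5087)

gyro term ω×Iω = (-0.0288, -0.0216, -0.0288)
α = I⁻¹(τ − ω×Iω) = (0.8940, -0.8200, 0.7057)
new body rate ω' = (0.3715, 1.1344, -1.1435)
Hamilton product q⊗(0,ω) = (0.7500000, -0.8121321, -1.2985284, 0.2485284)
updated quaternion q' = (-0.6755, -0.5312, -0.0518, 0.5087)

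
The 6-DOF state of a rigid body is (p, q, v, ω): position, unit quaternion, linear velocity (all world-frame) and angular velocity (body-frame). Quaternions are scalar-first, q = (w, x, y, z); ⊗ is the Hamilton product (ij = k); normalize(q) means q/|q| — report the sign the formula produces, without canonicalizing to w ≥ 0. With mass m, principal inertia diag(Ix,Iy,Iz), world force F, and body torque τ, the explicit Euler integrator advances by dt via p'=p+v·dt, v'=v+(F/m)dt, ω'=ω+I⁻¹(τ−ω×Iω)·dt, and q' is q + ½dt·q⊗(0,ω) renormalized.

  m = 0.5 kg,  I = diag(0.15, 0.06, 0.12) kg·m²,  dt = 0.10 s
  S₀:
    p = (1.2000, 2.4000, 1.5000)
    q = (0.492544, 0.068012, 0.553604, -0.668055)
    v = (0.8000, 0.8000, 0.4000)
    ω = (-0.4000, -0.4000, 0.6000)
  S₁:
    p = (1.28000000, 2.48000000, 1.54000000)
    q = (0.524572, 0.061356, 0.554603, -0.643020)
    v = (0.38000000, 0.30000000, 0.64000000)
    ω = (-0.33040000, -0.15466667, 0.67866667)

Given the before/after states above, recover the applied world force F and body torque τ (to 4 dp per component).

Δω = ω₁−ω₀ = (0.06960000, 0.24533333, 0.07866667)
I·α + gyro = (0.0900, 0.1400, 0.0800)
Δv = v₁−v₀ = (-0.42000000, -0.50000000, 0.24000000)
applied force F = (-2.1000, -2.5000, 1.2000)

F = (-2.1000, -2.5000, 1.2000)
τ = (0.0900, 0.1400, 0.0800)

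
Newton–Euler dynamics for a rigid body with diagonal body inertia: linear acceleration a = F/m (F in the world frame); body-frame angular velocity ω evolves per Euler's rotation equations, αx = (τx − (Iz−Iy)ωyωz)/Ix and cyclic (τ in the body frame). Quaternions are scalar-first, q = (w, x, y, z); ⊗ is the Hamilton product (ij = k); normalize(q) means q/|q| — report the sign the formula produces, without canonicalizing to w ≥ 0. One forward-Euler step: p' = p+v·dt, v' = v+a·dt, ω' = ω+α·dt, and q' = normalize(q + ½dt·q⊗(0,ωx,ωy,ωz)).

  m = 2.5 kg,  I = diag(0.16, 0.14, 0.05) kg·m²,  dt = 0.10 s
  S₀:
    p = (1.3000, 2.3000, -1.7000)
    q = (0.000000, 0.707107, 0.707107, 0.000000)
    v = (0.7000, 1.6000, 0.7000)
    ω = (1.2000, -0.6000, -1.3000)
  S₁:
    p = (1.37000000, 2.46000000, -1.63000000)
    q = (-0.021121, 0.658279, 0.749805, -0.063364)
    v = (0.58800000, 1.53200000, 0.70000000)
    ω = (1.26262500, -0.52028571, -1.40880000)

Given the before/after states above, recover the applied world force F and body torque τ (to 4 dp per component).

F = (-2.8000, -1.7000, 0.0000)
τ = (0.0300, -0.0600, -0.0400)

Δv = v₁−v₀ = (-0.11200000, -0.06800000, 0.00000000)
F = m·Δv/dt = (-2.8000, -1.7000, 0.0000)
Δω = ω₁−ω₀ = (0.06262500, 0.07971429, -0.10880000)
ω₀×(Iω₀) = (-0.0702, -0.1716, 0.0144)
applied torque τ = (0.0300, -0.0600, -0.0400)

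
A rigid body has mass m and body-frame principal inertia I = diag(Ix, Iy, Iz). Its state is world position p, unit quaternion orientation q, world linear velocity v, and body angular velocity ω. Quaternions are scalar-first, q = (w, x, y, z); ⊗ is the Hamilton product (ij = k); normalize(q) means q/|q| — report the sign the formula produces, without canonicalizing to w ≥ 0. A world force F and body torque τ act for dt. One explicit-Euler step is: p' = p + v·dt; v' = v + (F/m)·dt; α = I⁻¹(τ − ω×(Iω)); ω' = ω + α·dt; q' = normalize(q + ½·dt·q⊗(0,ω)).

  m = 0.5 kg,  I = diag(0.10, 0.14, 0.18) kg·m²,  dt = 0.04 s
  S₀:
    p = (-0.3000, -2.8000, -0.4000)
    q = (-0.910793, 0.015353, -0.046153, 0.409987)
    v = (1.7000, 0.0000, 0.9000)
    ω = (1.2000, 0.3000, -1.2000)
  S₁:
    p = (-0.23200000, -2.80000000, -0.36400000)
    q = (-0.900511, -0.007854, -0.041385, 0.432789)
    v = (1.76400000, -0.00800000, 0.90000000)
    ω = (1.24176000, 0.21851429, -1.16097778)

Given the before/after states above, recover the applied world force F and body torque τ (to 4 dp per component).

F = (0.8000, -0.1000, 0.0000)
τ = (0.0900, -0.1700, 0.1900)

v₁ − v₀ = (0.06400000, -0.00800000, 0.00000000)
m·(v₁−v₀)/dt = (0.8000, -0.1000, 0.0000)
ω₁ − ω₀ = (0.04176000, -0.08148571, 0.03902222)
ω₀×(Iω₀) = (-0.0144, 0.1152, 0.0144)
applied torque τ = (0.0900, -0.1700, 0.1900)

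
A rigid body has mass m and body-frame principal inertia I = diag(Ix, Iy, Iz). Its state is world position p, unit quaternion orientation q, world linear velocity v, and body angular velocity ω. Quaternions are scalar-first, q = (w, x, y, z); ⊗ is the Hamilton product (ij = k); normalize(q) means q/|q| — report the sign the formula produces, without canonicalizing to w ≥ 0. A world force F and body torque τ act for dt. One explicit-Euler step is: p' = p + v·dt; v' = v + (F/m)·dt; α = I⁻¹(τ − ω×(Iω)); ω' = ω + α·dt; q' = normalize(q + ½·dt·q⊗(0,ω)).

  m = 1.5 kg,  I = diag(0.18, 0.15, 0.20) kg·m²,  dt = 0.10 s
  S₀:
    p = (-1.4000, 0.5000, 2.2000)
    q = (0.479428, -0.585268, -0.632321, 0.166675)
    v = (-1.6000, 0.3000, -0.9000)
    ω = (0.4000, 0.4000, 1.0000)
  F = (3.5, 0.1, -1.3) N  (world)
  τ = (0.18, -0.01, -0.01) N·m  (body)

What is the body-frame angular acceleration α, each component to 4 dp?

α = (0.8889, -0.0133, -0.0260)

gyro term ω×Iω = (0.0200, -0.0080, -0.0048)
α = I⁻¹(τ − ω×Iω) = (0.8889, -0.0133, -0.0260)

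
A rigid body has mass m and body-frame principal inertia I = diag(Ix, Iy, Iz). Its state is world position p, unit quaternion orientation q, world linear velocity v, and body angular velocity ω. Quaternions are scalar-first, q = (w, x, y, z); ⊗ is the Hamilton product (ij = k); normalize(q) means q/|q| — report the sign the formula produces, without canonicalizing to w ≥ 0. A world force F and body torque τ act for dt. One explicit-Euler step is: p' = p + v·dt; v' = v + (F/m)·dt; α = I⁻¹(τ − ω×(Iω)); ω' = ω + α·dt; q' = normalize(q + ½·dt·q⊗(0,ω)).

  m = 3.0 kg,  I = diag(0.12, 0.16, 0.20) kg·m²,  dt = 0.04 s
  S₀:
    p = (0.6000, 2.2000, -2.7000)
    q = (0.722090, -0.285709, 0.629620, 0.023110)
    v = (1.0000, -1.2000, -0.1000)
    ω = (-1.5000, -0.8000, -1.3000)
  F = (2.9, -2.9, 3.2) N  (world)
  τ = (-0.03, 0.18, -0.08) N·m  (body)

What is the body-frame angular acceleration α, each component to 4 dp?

gyro term ω×Iω = (0.0416, -0.1560, 0.0480)
α = I⁻¹(τ − ω×Iω) = (-0.5967, 2.1000, -0.6400)

α = (-0.5967, 2.1000, -0.6400)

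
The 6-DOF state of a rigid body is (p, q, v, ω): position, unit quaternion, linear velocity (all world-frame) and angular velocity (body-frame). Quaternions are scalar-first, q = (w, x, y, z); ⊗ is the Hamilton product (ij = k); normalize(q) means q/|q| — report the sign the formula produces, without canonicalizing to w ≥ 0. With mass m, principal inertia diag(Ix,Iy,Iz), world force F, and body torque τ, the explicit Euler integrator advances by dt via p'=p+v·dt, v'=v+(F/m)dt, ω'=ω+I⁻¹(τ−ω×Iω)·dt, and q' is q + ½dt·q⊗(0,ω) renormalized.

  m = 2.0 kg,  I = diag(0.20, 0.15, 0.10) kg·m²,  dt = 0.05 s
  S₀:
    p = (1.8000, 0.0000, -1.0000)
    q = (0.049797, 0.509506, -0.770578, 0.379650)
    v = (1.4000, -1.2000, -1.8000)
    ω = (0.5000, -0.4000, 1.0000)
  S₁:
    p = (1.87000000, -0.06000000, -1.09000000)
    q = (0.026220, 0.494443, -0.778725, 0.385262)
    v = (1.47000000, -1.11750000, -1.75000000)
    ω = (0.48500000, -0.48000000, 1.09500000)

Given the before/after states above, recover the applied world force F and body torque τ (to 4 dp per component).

F = (2.8000, 3.3000, 2.0000)
τ = (-0.0400, -0.1900, 0.2000)

ω₁ − ω₀ = (-0.01500000, -0.08000000, 0.09500000)
gyro term ω₀×Iω₀ = (0.0200, 0.0500, 0.0100)
τ = I·(Δω/dt) + ω₀×(Iω₀) = (-0.0400, -0.1900, 0.2000)
Δv = v₁−v₀ = (0.07000000, 0.08250000, 0.05000000)
F = m·Δv/dt = (2.8000, 3.3000, 2.0000)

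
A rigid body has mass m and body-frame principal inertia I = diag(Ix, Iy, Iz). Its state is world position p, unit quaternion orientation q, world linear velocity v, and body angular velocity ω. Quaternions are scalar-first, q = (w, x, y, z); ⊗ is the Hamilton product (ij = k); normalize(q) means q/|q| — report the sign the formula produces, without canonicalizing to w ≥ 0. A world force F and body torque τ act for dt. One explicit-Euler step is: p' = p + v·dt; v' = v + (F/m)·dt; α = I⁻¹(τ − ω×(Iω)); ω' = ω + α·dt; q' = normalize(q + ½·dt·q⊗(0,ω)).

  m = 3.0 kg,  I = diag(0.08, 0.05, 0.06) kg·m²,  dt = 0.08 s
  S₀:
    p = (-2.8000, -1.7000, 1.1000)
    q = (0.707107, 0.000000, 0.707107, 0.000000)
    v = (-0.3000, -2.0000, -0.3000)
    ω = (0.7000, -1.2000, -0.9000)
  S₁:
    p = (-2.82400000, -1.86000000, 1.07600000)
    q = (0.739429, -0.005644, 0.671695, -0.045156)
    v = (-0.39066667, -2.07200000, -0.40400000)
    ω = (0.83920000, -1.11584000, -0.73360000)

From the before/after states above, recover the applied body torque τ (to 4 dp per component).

τ = (0.1500, 0.0400, 0.1500)

rate change Δω = (0.13920000, 0.08416000, 0.16640000)
ω₀×(Iω₀) = (0.0108, -0.0126, 0.0252)
I·α + gyro = (0.1500, 0.0400, 0.1500)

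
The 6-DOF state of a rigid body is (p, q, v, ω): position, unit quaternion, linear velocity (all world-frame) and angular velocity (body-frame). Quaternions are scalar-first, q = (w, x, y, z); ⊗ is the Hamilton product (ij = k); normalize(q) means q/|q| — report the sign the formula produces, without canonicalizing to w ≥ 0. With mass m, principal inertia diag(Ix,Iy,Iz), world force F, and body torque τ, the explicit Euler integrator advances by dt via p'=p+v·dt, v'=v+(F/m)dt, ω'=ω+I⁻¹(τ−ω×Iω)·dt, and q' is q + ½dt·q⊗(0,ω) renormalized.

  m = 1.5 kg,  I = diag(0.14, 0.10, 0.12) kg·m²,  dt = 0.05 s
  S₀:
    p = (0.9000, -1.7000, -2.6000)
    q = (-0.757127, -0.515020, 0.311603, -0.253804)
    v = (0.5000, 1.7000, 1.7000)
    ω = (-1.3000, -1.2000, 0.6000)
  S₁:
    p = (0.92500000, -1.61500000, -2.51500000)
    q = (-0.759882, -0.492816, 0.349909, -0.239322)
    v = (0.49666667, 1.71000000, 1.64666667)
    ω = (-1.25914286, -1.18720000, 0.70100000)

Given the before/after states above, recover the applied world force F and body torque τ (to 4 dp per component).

F = (-0.1000, 0.3000, -1.6000)
τ = (0.1000, 0.0100, 0.1800)

velocity change Δv = (-0.00333333, 0.01000000, -0.05333333)
applied force F = (-0.1000, 0.3000, -1.6000)
Δω = ω₁−ω₀ = (0.04085714, 0.01280000, 0.10100000)
ω₀×(Iω₀) = (-0.0144, -0.0156, -0.0624)
I·α + gyro = (0.1000, 0.0100, 0.1800)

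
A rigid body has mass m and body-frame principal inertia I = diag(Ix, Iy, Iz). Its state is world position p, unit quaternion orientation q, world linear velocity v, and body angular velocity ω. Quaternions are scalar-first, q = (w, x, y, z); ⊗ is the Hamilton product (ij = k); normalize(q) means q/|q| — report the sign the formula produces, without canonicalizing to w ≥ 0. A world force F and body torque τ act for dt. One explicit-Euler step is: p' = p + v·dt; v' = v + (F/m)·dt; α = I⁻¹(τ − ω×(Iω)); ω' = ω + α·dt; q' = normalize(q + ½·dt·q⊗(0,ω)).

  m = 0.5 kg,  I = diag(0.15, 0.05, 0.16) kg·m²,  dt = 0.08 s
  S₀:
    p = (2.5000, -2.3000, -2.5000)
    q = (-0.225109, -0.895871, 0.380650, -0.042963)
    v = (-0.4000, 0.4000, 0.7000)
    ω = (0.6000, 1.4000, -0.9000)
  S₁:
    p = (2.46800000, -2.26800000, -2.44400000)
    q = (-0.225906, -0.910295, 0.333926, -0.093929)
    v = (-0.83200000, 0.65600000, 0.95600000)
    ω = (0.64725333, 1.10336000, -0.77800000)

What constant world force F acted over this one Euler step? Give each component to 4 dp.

Δv = v₁−v₀ = (-0.43200000, 0.25600000, 0.25600000)
m·(v₁−v₀)/dt = (-2.7000, 1.6000, 1.6000)

F = (-2.7000, 1.6000, 1.6000)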